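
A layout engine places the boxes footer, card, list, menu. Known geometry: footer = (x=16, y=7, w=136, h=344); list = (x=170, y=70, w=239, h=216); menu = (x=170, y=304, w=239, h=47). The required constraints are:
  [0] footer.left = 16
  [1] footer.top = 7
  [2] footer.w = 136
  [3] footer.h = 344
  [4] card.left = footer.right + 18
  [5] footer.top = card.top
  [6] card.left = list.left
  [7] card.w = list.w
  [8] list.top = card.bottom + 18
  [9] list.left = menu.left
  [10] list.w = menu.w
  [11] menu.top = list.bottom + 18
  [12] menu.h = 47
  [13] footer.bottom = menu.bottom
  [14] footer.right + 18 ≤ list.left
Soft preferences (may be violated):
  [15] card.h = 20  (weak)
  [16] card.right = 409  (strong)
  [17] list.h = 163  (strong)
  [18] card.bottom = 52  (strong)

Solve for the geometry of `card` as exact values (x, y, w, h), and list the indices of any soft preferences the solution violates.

card = (x=170, y=7, w=239, h=45)
violated soft preferences: 15, 17

1. card.x = 170  [card.left = footer.right + 18]
2. card.y = 7  [footer.top = card.top]
3. card.w = 239  [card.w = list.w]
4. card.h = 45  [list.top = card.bottom + 18]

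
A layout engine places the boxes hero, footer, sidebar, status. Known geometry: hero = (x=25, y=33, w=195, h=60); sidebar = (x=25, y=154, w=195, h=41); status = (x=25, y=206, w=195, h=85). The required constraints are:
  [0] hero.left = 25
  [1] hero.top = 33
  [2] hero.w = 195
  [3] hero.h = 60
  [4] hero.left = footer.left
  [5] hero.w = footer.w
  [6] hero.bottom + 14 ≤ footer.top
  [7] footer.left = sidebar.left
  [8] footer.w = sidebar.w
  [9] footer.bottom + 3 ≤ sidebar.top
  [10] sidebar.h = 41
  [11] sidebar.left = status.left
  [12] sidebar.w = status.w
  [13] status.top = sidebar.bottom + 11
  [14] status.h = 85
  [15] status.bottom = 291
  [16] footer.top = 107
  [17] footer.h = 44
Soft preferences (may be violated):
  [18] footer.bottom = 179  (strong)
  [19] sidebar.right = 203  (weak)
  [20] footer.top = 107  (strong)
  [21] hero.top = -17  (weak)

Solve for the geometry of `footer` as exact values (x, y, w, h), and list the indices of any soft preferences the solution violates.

footer = (x=25, y=107, w=195, h=44)
violated soft preferences: 18, 19, 21

1. footer.x = 25  [hero.left = footer.left]
2. footer.w = 195  [hero.w = footer.w]
3. footer.y = 107  [footer.top = 107]
4. footer.h = 44  [footer.h = 44]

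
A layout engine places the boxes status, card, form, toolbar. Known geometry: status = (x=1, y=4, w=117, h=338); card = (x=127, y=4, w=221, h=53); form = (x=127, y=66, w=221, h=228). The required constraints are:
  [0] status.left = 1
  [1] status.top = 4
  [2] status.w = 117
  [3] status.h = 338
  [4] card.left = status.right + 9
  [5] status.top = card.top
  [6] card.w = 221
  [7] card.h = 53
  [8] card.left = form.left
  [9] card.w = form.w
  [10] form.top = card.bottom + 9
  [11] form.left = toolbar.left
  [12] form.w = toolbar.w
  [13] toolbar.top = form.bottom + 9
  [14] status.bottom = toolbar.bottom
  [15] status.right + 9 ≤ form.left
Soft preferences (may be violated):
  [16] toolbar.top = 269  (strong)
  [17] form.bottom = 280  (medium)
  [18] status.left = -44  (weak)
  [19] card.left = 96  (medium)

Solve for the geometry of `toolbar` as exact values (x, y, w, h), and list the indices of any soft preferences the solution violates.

toolbar = (x=127, y=303, w=221, h=39)
violated soft preferences: 16, 17, 18, 19

1. toolbar.x = 127  [form.left = toolbar.left]
2. toolbar.w = 221  [form.w = toolbar.w]
3. toolbar.y = 303  [toolbar.top = form.bottom + 9]
4. toolbar.h = 39  [status.bottom = toolbar.bottom]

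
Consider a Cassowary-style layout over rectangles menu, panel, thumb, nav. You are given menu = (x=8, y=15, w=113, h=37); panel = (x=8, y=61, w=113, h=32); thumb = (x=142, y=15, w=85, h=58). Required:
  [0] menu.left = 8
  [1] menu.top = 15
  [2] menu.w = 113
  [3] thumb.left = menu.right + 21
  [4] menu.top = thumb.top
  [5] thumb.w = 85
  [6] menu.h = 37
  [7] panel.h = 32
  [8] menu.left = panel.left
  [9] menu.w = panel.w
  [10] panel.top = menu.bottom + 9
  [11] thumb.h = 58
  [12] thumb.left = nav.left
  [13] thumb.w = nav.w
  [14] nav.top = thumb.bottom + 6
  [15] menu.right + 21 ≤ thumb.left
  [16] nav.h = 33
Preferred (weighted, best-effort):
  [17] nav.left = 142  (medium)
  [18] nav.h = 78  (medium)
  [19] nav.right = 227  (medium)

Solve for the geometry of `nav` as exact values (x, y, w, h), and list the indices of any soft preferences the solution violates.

1. nav.x = 142  [thumb.left = nav.left]
2. nav.w = 85  [thumb.w = nav.w]
3. nav.y = 79  [nav.top = thumb.bottom + 6]
4. nav.h = 33  [nav.h = 33]

nav = (x=142, y=79, w=85, h=33)
violated soft preferences: 18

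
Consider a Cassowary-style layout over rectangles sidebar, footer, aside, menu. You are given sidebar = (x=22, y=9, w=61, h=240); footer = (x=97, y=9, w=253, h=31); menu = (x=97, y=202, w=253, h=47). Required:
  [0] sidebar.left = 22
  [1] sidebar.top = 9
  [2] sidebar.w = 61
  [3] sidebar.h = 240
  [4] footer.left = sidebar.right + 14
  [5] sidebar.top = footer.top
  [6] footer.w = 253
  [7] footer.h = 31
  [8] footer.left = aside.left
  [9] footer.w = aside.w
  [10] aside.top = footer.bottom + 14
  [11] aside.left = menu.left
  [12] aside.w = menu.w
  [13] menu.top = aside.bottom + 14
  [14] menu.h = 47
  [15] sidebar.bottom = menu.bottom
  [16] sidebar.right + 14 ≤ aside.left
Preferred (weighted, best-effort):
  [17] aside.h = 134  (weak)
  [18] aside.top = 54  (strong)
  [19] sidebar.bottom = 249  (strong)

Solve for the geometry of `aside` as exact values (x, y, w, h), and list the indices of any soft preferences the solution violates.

1. aside.x = 97  [footer.left = aside.left]
2. aside.w = 253  [footer.w = aside.w]
3. aside.y = 54  [aside.top = footer.bottom + 14]
4. aside.h = 134  [menu.top = aside.bottom + 14]

aside = (x=97, y=54, w=253, h=134)
violated soft preferences: none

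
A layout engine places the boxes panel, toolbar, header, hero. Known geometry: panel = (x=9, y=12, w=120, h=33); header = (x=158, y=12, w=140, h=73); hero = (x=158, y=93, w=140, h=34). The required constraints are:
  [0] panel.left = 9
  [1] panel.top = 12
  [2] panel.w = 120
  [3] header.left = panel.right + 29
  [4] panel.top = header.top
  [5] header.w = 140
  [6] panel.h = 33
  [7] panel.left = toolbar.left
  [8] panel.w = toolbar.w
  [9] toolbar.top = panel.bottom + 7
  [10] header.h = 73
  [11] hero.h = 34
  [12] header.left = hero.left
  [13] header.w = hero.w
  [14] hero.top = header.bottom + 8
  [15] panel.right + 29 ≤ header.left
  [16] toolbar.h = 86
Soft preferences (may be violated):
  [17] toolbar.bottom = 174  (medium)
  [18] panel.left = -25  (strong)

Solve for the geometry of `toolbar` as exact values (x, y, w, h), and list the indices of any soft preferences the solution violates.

1. toolbar.x = 9  [panel.left = toolbar.left]
2. toolbar.w = 120  [panel.w = toolbar.w]
3. toolbar.y = 52  [toolbar.top = panel.bottom + 7]
4. toolbar.h = 86  [toolbar.h = 86]

toolbar = (x=9, y=52, w=120, h=86)
violated soft preferences: 17, 18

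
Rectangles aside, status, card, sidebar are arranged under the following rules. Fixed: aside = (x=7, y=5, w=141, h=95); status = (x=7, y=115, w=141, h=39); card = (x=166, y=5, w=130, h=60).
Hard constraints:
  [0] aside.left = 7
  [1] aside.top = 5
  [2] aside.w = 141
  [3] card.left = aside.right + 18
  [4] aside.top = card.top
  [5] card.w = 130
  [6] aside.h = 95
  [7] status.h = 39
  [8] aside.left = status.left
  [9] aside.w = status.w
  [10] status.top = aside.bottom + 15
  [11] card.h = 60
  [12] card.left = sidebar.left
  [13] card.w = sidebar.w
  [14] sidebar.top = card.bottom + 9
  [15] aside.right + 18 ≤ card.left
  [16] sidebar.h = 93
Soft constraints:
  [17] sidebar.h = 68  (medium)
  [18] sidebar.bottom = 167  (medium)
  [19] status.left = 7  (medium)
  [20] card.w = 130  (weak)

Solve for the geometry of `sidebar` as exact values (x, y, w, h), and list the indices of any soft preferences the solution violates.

1. sidebar.x = 166  [card.left = sidebar.left]
2. sidebar.w = 130  [card.w = sidebar.w]
3. sidebar.y = 74  [sidebar.top = card.bottom + 9]
4. sidebar.h = 93  [sidebar.h = 93]

sidebar = (x=166, y=74, w=130, h=93)
violated soft preferences: 17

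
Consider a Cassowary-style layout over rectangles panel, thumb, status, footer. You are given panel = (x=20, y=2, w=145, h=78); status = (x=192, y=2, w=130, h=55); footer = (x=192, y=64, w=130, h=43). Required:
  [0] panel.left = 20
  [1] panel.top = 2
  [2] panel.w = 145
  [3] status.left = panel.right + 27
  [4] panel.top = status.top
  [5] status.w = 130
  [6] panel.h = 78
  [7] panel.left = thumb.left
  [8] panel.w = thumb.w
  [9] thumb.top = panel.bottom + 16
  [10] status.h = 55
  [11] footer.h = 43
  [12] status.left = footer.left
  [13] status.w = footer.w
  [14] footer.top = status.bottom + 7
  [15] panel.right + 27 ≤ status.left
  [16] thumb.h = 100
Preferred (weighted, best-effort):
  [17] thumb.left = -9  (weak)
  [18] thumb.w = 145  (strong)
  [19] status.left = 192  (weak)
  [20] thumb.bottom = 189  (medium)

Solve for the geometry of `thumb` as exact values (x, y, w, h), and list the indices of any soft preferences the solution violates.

thumb = (x=20, y=96, w=145, h=100)
violated soft preferences: 17, 20

1. thumb.x = 20  [panel.left = thumb.left]
2. thumb.w = 145  [panel.w = thumb.w]
3. thumb.y = 96  [thumb.top = panel.bottom + 16]
4. thumb.h = 100  [thumb.h = 100]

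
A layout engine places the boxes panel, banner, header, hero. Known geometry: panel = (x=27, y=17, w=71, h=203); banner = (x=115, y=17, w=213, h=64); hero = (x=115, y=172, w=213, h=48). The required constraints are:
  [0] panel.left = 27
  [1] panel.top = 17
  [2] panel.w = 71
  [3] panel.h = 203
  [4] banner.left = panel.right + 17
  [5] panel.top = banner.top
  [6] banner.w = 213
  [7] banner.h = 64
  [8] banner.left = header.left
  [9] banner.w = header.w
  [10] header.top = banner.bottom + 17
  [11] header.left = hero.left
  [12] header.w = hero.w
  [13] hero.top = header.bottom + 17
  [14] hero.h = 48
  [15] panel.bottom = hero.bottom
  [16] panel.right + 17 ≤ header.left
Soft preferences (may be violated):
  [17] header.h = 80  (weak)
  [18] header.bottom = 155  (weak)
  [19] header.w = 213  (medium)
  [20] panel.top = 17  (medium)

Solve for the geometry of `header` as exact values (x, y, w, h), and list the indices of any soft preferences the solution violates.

header = (x=115, y=98, w=213, h=57)
violated soft preferences: 17

1. header.x = 115  [banner.left = header.left]
2. header.w = 213  [banner.w = header.w]
3. header.y = 98  [header.top = banner.bottom + 17]
4. header.h = 57  [hero.top = header.bottom + 17]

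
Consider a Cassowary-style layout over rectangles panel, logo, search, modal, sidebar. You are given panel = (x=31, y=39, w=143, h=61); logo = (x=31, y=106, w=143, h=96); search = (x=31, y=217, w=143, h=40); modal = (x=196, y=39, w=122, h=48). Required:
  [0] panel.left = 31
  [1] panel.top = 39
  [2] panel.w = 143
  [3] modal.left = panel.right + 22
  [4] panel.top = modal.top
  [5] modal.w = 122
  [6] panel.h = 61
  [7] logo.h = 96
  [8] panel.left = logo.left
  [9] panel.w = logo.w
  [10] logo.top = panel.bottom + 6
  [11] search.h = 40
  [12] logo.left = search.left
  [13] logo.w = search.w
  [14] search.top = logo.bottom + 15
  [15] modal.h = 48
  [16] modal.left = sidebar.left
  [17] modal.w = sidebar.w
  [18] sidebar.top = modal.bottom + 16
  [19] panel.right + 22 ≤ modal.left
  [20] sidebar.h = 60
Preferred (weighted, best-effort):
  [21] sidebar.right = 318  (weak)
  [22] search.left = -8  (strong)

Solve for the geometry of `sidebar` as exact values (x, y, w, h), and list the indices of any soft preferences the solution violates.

sidebar = (x=196, y=103, w=122, h=60)
violated soft preferences: 22

1. sidebar.x = 196  [modal.left = sidebar.left]
2. sidebar.w = 122  [modal.w = sidebar.w]
3. sidebar.y = 103  [sidebar.top = modal.bottom + 16]
4. sidebar.h = 60  [sidebar.h = 60]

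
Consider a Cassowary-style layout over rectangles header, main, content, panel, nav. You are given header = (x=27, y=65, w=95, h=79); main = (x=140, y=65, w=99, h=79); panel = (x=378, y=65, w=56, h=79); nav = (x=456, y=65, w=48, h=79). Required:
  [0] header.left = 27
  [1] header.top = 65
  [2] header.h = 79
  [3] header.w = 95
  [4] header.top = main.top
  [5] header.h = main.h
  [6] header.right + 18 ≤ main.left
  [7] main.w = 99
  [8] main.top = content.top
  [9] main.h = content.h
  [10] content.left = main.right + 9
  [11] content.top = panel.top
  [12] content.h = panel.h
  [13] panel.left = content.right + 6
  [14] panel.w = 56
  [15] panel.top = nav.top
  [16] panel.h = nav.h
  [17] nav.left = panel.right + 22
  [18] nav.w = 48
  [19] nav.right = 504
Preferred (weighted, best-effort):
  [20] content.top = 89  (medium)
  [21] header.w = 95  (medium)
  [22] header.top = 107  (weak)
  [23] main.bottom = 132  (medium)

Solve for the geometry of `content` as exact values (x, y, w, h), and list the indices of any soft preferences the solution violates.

1. content.y = 65  [main.top = content.top]
2. content.h = 79  [main.h = content.h]
3. content.x = 248  [content.left = main.right + 9]
4. content.w = 124  [panel.left = content.right + 6]

content = (x=248, y=65, w=124, h=79)
violated soft preferences: 20, 22, 23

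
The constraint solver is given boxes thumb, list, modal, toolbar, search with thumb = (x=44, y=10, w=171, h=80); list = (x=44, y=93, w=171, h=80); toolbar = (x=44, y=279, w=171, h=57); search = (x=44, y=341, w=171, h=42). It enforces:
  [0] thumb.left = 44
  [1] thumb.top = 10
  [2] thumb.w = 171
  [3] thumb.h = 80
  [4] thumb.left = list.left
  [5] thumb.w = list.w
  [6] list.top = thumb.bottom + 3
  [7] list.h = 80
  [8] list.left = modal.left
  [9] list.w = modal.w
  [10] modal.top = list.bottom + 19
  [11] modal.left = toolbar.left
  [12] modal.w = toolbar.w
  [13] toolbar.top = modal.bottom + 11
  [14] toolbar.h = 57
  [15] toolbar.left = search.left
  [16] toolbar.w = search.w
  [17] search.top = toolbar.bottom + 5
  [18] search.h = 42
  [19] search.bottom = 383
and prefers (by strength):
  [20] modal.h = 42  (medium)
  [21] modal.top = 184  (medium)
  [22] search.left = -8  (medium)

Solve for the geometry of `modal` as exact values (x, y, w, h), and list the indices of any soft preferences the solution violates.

1. modal.x = 44  [list.left = modal.left]
2. modal.w = 171  [list.w = modal.w]
3. modal.y = 192  [modal.top = list.bottom + 19]
4. modal.h = 76  [toolbar.top = modal.bottom + 11]

modal = (x=44, y=192, w=171, h=76)
violated soft preferences: 20, 21, 22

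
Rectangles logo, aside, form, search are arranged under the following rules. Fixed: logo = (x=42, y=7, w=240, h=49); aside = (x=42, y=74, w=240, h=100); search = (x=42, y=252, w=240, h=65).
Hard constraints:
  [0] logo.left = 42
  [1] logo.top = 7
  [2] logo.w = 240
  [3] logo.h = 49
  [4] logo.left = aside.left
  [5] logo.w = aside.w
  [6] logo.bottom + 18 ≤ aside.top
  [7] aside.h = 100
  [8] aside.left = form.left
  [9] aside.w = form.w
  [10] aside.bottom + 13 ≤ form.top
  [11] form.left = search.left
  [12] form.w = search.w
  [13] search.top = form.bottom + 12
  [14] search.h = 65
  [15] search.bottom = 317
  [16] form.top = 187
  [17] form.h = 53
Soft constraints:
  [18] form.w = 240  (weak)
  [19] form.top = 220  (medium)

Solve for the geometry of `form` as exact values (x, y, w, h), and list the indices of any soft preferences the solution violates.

1. form.x = 42  [aside.left = form.left]
2. form.w = 240  [aside.w = form.w]
3. form.y = 187  [form.top = 187]
4. form.h = 53  [form.h = 53]

form = (x=42, y=187, w=240, h=53)
violated soft preferences: 19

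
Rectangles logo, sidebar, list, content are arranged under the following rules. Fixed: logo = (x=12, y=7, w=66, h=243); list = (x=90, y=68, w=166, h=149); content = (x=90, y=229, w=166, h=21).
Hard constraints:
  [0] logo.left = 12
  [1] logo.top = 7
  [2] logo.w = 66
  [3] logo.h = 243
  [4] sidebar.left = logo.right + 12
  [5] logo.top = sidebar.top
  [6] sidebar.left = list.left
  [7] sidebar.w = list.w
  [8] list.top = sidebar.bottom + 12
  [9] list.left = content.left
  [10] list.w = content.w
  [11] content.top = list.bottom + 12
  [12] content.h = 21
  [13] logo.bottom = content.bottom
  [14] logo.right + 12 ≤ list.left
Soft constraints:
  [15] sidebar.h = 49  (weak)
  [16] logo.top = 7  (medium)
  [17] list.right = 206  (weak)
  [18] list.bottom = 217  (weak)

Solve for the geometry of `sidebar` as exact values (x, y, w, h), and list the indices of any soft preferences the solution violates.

sidebar = (x=90, y=7, w=166, h=49)
violated soft preferences: 17

1. sidebar.x = 90  [sidebar.left = logo.right + 12]
2. sidebar.y = 7  [logo.top = sidebar.top]
3. sidebar.w = 166  [sidebar.w = list.w]
4. sidebar.h = 49  [list.top = sidebar.bottom + 12]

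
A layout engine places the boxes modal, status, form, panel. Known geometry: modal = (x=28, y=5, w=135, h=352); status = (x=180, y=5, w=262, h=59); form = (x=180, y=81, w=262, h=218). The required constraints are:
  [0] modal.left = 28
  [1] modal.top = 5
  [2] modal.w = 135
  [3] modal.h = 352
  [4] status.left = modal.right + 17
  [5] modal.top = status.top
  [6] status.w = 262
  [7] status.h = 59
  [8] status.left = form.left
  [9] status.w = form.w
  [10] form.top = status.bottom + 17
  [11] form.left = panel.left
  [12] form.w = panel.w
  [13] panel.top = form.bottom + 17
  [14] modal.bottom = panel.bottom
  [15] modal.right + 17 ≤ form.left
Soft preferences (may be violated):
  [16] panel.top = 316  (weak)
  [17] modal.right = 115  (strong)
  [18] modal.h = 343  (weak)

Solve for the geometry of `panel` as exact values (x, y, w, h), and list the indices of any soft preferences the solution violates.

panel = (x=180, y=316, w=262, h=41)
violated soft preferences: 17, 18

1. panel.x = 180  [form.left = panel.left]
2. panel.w = 262  [form.w = panel.w]
3. panel.y = 316  [panel.top = form.bottom + 17]
4. panel.h = 41  [modal.bottom = panel.bottom]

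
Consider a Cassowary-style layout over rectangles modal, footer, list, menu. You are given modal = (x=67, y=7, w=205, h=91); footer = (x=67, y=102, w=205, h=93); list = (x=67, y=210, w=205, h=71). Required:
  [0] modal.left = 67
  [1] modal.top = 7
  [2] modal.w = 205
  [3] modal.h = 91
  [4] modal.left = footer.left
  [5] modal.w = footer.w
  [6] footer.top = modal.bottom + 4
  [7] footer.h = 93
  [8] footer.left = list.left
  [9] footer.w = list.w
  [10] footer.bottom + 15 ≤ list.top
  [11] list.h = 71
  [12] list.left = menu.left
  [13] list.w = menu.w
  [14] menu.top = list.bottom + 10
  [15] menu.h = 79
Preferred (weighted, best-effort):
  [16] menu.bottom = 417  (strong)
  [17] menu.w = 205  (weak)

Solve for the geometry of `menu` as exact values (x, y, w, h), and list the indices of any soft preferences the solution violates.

menu = (x=67, y=291, w=205, h=79)
violated soft preferences: 16

1. menu.x = 67  [list.left = menu.left]
2. menu.w = 205  [list.w = menu.w]
3. menu.y = 291  [menu.top = list.bottom + 10]
4. menu.h = 79  [menu.h = 79]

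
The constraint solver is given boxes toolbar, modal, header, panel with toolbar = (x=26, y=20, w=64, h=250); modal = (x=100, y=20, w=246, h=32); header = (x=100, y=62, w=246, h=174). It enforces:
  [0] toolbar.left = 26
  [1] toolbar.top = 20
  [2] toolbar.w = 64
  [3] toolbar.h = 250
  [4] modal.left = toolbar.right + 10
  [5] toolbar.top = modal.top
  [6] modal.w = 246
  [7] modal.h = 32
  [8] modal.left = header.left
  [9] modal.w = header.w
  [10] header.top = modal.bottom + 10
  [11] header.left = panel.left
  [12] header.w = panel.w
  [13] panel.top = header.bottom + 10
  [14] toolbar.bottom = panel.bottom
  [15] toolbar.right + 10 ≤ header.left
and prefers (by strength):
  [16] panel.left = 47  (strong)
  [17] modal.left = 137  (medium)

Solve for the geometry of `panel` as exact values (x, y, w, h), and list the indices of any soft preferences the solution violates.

panel = (x=100, y=246, w=246, h=24)
violated soft preferences: 16, 17

1. panel.x = 100  [header.left = panel.left]
2. panel.w = 246  [header.w = panel.w]
3. panel.y = 246  [panel.top = header.bottom + 10]
4. panel.h = 24  [toolbar.bottom = panel.bottom]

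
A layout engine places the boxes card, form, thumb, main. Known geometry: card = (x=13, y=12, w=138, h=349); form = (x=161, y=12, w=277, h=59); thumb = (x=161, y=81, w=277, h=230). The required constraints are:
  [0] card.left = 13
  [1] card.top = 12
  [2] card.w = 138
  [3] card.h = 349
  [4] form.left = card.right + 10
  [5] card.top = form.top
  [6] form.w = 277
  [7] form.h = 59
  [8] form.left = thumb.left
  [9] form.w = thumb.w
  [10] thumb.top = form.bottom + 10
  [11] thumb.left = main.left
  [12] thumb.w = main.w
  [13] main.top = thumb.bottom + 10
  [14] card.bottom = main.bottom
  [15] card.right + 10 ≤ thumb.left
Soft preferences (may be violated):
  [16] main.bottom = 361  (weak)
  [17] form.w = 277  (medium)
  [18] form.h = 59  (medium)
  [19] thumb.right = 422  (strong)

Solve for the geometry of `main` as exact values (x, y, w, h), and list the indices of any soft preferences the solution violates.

1. main.x = 161  [thumb.left = main.left]
2. main.w = 277  [thumb.w = main.w]
3. main.y = 321  [main.top = thumb.bottom + 10]
4. main.h = 40  [card.bottom = main.bottom]

main = (x=161, y=321, w=277, h=40)
violated soft preferences: 19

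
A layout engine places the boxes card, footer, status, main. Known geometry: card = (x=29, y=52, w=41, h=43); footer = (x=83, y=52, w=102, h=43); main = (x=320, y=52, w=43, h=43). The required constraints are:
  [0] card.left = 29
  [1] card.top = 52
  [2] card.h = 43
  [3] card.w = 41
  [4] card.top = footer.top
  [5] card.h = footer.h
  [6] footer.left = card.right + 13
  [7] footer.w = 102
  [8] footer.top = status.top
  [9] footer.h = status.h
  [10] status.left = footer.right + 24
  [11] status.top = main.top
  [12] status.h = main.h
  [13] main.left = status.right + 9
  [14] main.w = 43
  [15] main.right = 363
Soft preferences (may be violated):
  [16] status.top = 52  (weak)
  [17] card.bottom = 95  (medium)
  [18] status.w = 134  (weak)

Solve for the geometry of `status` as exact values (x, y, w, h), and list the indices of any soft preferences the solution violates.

status = (x=209, y=52, w=102, h=43)
violated soft preferences: 18

1. status.y = 52  [footer.top = status.top]
2. status.h = 43  [footer.h = status.h]
3. status.x = 209  [status.left = footer.right + 24]
4. status.w = 102  [main.left = status.right + 9]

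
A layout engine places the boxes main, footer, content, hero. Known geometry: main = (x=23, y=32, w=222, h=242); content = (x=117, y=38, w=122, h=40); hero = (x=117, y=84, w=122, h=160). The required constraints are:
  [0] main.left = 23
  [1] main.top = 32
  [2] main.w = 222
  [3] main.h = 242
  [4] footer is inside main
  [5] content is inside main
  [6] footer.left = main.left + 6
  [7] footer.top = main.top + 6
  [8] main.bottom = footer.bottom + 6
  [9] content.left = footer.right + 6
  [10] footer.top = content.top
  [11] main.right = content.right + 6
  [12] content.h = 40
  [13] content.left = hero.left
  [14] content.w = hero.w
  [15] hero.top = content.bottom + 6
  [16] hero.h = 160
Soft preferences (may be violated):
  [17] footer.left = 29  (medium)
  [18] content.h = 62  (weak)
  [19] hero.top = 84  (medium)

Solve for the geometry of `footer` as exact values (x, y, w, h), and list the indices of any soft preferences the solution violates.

footer = (x=29, y=38, w=82, h=230)
violated soft preferences: 18

1. footer.x = 29  [footer.left = main.left + 6]
2. footer.y = 38  [footer.top = main.top + 6]
3. footer.h = 230  [main.bottom = footer.bottom + 6]
4. footer.w = 82  [content.left = footer.right + 6]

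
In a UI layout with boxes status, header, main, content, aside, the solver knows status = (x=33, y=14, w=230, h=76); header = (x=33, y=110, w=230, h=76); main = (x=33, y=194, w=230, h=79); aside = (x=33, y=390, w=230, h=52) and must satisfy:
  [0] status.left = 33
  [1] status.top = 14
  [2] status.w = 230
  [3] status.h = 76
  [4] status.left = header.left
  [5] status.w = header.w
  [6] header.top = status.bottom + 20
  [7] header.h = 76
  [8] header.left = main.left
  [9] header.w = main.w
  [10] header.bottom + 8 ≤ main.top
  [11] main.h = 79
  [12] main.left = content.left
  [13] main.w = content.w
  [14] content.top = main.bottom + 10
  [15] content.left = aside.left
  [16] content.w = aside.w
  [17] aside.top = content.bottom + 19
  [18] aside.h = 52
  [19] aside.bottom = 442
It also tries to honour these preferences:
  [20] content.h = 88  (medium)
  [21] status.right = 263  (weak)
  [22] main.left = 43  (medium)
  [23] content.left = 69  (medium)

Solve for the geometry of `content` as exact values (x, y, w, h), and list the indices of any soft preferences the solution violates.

content = (x=33, y=283, w=230, h=88)
violated soft preferences: 22, 23

1. content.x = 33  [main.left = content.left]
2. content.w = 230  [main.w = content.w]
3. content.y = 283  [content.top = main.bottom + 10]
4. content.h = 88  [aside.top = content.bottom + 19]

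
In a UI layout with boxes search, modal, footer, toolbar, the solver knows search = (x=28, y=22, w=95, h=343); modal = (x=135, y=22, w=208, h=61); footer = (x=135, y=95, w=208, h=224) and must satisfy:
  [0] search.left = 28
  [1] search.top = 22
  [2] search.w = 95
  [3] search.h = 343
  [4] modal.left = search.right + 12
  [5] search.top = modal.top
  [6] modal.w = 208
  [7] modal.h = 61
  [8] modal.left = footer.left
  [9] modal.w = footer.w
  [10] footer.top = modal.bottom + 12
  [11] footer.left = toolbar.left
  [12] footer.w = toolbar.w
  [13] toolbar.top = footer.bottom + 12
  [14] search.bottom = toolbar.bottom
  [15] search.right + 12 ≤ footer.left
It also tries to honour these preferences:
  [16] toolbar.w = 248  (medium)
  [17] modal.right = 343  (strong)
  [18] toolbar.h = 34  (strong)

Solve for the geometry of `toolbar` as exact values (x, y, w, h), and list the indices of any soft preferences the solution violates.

1. toolbar.x = 135  [footer.left = toolbar.left]
2. toolbar.w = 208  [footer.w = toolbar.w]
3. toolbar.y = 331  [toolbar.top = footer.bottom + 12]
4. toolbar.h = 34  [search.bottom = toolbar.bottom]

toolbar = (x=135, y=331, w=208, h=34)
violated soft preferences: 16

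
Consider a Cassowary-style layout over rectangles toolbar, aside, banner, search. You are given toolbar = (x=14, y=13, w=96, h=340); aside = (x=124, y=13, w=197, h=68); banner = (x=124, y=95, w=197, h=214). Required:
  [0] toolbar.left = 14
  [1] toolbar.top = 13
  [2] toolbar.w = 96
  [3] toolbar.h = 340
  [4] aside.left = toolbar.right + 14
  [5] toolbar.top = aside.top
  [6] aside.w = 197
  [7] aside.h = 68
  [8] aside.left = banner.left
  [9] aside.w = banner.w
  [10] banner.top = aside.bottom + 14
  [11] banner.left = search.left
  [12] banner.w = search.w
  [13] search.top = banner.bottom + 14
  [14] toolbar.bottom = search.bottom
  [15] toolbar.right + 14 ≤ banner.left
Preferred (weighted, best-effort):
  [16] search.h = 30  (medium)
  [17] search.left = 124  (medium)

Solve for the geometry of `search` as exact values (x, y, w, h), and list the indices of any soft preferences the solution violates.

1. search.x = 124  [banner.left = search.left]
2. search.w = 197  [banner.w = search.w]
3. search.y = 323  [search.top = banner.bottom + 14]
4. search.h = 30  [toolbar.bottom = search.bottom]

search = (x=124, y=323, w=197, h=30)
violated soft preferences: none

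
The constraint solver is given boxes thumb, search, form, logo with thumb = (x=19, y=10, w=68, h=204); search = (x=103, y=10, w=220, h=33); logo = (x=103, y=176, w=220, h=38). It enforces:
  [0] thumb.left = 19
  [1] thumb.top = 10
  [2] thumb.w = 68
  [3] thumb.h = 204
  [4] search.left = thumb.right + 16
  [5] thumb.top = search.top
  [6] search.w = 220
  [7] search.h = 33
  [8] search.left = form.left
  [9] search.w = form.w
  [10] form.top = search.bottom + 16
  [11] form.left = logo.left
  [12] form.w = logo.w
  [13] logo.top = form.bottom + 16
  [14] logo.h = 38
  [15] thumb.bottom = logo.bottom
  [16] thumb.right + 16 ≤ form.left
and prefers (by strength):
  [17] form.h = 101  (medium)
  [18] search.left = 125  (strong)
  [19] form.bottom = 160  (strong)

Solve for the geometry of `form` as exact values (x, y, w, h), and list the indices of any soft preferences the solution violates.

form = (x=103, y=59, w=220, h=101)
violated soft preferences: 18

1. form.x = 103  [search.left = form.left]
2. form.w = 220  [search.w = form.w]
3. form.y = 59  [form.top = search.bottom + 16]
4. form.h = 101  [logo.top = form.bottom + 16]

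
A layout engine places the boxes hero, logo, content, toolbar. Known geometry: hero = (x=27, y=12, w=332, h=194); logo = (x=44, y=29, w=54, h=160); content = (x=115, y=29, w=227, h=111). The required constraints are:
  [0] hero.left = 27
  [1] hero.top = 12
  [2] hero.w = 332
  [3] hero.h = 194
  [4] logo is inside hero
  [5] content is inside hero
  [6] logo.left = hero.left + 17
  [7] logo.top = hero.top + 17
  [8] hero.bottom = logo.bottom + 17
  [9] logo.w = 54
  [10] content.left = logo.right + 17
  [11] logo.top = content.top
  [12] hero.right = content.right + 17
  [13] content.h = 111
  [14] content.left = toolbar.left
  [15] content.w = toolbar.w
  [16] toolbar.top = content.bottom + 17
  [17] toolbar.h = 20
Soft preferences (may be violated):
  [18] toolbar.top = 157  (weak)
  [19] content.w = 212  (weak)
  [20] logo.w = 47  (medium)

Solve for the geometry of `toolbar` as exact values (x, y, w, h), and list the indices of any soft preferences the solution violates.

1. toolbar.x = 115  [content.left = toolbar.left]
2. toolbar.w = 227  [content.w = toolbar.w]
3. toolbar.y = 157  [toolbar.top = content.bottom + 17]
4. toolbar.h = 20  [toolbar.h = 20]

toolbar = (x=115, y=157, w=227, h=20)
violated soft preferences: 19, 20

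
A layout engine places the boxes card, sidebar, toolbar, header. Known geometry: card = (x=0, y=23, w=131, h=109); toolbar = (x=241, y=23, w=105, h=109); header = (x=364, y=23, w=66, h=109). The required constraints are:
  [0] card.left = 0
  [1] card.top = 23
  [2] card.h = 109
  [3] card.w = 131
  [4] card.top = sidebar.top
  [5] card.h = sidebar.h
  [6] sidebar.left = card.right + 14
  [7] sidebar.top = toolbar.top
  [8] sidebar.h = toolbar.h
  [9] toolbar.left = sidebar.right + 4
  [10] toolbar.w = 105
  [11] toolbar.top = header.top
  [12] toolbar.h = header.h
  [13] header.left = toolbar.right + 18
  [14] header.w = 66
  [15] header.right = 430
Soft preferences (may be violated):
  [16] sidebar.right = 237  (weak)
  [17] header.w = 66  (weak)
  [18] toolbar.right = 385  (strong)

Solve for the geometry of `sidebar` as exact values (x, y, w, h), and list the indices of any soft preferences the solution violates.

1. sidebar.y = 23  [card.top = sidebar.top]
2. sidebar.h = 109  [card.h = sidebar.h]
3. sidebar.x = 145  [sidebar.left = card.right + 14]
4. sidebar.w = 92  [toolbar.left = sidebar.right + 4]

sidebar = (x=145, y=23, w=92, h=109)
violated soft preferences: 18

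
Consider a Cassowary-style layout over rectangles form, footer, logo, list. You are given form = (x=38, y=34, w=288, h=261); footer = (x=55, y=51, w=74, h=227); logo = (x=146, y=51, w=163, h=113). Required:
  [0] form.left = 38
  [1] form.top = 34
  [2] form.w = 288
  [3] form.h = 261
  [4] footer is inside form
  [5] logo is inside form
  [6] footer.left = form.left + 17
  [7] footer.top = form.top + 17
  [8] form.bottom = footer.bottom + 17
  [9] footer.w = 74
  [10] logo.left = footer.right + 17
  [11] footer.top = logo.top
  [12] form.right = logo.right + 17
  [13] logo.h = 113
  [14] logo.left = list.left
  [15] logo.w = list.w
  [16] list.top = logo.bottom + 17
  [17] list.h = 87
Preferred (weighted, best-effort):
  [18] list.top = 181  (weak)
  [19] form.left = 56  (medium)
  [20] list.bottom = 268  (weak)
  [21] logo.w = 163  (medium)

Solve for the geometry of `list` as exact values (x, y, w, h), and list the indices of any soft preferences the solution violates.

1. list.x = 146  [logo.left = list.left]
2. list.w = 163  [logo.w = list.w]
3. list.y = 181  [list.top = logo.bottom + 17]
4. list.h = 87  [list.h = 87]

list = (x=146, y=181, w=163, h=87)
violated soft preferences: 19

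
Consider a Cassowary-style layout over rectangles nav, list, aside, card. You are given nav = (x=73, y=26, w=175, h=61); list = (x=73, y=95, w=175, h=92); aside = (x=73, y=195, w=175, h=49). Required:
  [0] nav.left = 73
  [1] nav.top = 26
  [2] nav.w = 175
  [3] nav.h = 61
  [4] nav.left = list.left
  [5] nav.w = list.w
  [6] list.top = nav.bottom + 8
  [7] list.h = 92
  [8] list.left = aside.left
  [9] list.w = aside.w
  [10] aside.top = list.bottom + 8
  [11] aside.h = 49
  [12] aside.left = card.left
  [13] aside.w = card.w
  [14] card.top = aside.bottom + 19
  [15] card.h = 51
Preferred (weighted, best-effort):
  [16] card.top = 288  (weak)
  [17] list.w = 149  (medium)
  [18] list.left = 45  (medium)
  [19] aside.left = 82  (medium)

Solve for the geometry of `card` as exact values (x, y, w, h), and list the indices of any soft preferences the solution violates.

card = (x=73, y=263, w=175, h=51)
violated soft preferences: 16, 17, 18, 19

1. card.x = 73  [aside.left = card.left]
2. card.w = 175  [aside.w = card.w]
3. card.y = 263  [card.top = aside.bottom + 19]
4. card.h = 51  [card.h = 51]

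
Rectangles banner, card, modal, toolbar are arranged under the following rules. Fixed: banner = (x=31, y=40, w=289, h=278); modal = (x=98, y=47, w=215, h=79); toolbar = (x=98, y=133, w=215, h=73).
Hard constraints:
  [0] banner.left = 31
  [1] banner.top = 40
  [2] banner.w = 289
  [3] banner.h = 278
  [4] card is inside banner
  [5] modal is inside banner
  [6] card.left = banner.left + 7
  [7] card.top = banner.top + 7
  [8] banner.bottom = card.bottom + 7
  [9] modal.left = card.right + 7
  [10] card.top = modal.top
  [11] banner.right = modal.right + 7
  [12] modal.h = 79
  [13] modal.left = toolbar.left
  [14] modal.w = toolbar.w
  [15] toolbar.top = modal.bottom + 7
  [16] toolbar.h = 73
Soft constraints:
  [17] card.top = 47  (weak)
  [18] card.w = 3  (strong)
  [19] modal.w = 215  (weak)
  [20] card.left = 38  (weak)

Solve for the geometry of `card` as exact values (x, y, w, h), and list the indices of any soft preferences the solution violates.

1. card.x = 38  [card.left = banner.left + 7]
2. card.y = 47  [card.top = banner.top + 7]
3. card.h = 264  [banner.bottom = card.bottom + 7]
4. card.w = 53  [modal.left = card.right + 7]

card = (x=38, y=47, w=53, h=264)
violated soft preferences: 18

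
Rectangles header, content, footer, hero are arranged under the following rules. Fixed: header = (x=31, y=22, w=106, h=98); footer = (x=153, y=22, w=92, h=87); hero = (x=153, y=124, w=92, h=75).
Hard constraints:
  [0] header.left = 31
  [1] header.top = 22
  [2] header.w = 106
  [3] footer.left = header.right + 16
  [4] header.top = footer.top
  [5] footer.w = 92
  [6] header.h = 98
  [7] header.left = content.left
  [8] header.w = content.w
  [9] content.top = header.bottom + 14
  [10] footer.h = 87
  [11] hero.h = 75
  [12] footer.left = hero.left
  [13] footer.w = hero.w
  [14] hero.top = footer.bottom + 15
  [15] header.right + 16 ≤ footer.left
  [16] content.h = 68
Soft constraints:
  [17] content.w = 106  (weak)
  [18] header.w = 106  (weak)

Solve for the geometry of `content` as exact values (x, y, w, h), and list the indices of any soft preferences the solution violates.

1. content.x = 31  [header.left = content.left]
2. content.w = 106  [header.w = content.w]
3. content.y = 134  [content.top = header.bottom + 14]
4. content.h = 68  [content.h = 68]

content = (x=31, y=134, w=106, h=68)
violated soft preferences: none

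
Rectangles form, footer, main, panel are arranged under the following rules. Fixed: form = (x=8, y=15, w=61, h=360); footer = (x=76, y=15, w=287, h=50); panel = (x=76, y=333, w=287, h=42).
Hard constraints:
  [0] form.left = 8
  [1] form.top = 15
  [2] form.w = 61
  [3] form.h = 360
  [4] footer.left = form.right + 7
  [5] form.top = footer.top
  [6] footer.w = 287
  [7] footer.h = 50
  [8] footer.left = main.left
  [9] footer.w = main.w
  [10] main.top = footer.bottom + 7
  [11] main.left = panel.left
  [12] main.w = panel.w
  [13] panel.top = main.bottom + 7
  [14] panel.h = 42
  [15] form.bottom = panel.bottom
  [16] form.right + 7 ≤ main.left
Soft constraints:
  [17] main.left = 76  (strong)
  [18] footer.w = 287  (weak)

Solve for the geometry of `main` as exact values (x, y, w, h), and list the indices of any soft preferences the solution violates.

1. main.x = 76  [footer.left = main.left]
2. main.w = 287  [footer.w = main.w]
3. main.y = 72  [main.top = footer.bottom + 7]
4. main.h = 254  [panel.top = main.bottom + 7]

main = (x=76, y=72, w=287, h=254)
violated soft preferences: none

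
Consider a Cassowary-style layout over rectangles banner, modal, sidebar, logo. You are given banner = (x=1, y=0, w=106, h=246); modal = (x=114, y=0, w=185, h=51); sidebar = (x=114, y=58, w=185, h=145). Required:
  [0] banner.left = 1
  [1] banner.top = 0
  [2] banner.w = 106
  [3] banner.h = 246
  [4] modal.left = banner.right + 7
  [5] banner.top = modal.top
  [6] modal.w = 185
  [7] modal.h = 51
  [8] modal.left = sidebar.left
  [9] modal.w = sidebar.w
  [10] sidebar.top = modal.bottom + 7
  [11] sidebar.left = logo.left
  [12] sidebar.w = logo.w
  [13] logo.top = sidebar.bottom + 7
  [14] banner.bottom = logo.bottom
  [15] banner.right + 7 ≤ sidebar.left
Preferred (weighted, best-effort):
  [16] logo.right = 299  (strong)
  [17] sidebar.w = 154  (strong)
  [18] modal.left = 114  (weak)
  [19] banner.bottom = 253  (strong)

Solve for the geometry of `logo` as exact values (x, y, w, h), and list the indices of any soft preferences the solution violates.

1. logo.x = 114  [sidebar.left = logo.left]
2. logo.w = 185  [sidebar.w = logo.w]
3. logo.y = 210  [logo.top = sidebar.bottom + 7]
4. logo.h = 36  [banner.bottom = logo.bottom]

logo = (x=114, y=210, w=185, h=36)
violated soft preferences: 17, 19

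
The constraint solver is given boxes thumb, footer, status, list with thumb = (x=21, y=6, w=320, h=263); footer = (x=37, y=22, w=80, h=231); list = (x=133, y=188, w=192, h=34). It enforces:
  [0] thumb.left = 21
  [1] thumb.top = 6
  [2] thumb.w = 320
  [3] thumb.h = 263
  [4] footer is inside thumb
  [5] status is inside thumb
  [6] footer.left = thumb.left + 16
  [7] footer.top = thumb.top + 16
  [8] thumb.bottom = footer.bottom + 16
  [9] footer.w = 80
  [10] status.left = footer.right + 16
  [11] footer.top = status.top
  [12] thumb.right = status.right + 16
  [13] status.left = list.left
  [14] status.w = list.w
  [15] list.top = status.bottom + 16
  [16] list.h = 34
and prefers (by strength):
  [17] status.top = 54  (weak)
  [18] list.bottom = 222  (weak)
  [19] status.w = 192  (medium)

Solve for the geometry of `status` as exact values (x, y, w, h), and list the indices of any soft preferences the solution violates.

1. status.x = 133  [status.left = footer.right + 16]
2. status.y = 22  [footer.top = status.top]
3. status.w = 192  [thumb.right = status.right + 16]
4. status.h = 150  [list.top = status.bottom + 16]

status = (x=133, y=22, w=192, h=150)
violated soft preferences: 17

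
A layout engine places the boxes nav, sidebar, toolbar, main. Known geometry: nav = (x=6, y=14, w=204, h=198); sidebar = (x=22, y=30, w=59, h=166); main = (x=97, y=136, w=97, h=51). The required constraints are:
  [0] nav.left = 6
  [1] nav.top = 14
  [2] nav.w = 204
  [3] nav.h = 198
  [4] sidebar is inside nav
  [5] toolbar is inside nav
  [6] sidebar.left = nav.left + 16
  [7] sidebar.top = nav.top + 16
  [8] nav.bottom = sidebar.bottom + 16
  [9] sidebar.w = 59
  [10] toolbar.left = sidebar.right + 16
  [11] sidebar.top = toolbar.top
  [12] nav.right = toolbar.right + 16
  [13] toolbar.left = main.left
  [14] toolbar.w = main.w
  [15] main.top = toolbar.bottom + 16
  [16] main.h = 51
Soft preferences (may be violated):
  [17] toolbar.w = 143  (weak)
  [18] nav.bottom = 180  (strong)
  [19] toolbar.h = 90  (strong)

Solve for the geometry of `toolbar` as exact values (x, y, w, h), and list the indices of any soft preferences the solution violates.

1. toolbar.x = 97  [toolbar.left = sidebar.right + 16]
2. toolbar.y = 30  [sidebar.top = toolbar.top]
3. toolbar.w = 97  [nav.right = toolbar.right + 16]
4. toolbar.h = 90  [main.top = toolbar.bottom + 16]

toolbar = (x=97, y=30, w=97, h=90)
violated soft preferences: 17, 18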